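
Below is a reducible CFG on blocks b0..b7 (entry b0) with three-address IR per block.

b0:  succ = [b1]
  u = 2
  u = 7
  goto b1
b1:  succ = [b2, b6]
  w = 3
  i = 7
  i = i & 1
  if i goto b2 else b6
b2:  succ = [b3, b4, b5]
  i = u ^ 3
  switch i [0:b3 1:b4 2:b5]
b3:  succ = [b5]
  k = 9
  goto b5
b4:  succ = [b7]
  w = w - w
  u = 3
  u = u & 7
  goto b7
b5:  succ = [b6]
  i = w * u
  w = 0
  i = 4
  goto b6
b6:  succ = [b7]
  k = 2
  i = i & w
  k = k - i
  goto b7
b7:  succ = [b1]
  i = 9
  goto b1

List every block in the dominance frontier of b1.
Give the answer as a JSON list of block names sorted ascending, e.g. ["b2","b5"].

idom tree: b1←b0 b2←b1 b3←b2 b4←b2 b5←b2 b6←b1 b7←b1
Join-block Dom:
  b1: preds {b0,b7}: {b0} ∩ {b0,b1,b7} = {b0}; idom=b0
  b5: preds {b2,b3}: {b0,b1,b2} ∩ {b0,b1,b2,b3} = {b0,b1,b2}; idom=b2
  b6: preds {b1,b5}: {b0,b1} ∩ {b0,b1,b2,b5} = {b0,b1}; idom=b1
  b7: preds {b4,b6}: {b0,b1,b2,b4} ∩ {b0,b1,b6} = {b0,b1}; idom=b1

DF derivation:
  b1←b0: walk · to b0
  b1←b7: walk b7→b1 to b0
  b5←b2: walk · to b2
  b5←b3: walk b3 to b2
  b6←b1: walk · to b1
  b6←b5: walk b5→b2 to b1
  b7←b4: walk b4→b2 to b1
  b7←b6: walk b6 to b1
  DF(b0)=∅
  DF(b1)={b1}
  DF(b2)={b6,b7}
  DF(b3)={b5}
  DF(b4)={b7}
  DF(b5)={b6}
  DF(b6)={b7}
  DF(b7)={b1}

DF(b1) = ["b1"]

Answer: ["b1"]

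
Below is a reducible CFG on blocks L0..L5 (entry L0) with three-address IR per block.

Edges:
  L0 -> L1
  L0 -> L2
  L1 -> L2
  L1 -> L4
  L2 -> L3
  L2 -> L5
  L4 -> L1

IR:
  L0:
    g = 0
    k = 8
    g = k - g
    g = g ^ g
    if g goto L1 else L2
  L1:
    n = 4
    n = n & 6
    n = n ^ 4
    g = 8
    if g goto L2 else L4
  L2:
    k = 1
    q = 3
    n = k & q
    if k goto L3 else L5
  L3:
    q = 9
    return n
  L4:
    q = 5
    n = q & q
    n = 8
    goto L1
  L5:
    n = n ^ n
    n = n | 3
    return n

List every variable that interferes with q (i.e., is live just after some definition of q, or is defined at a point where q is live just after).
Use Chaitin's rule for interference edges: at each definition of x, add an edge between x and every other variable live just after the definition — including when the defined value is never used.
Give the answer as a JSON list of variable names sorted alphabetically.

def/use:
  L0 def {g,k} use ∅
  L1 def {g,n} use ∅
  L2 def {k,n,q} use ∅
  L3 def {q} use {n}
  L4 def {n,q} use ∅
  L5 def {n} use {n}

Backward fixpoint:
  L0 li=∅ lo=∅
  L1 li=∅ lo=∅
  L2 li=∅ lo={n}
  L3 li={n} lo=∅
  L4 li=∅ lo=∅
  L5 li={n} lo=∅

Interference:
  g — {k}
  k — {g,n,q}
  n — {k,q}
  q — {k,n}

N(q) = ["k", "n"]

Answer: ["k", "n"]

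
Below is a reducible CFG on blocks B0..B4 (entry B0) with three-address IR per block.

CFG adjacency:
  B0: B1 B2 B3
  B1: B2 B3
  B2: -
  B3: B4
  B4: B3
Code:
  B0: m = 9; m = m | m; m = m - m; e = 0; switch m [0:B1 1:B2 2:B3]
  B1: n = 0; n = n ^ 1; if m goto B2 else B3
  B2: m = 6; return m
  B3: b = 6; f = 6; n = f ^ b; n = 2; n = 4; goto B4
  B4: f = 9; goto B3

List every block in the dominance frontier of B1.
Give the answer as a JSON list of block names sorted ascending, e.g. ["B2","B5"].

Answer: ["B2", "B3"]

Working:
idom tree: B1←B0 B2←B0 B3←B0 B4←B3
Dom∩ at merges:
  B2: preds {B0,B1}: {B0} ∩ {B0,B1} = {B0}; idom=B0
  B3: preds {B0,B1,B4}: {B0} ∩ {B0,B1} ∩ {B0,B3,B4} = {B0}; idom=B0

Frontier:
  join B2 pred B0: · stop@B0
  join B2 pred B1: B1 stop@B0
  join B3 pred B0: · stop@B0
  join B3 pred B1: B1 stop@B0
  join B3 pred B4: B4→B3 stop@B0
  DF(B0)=∅
  DF(B1)={B2,B3}
  DF(B2)=∅
  DF(B3)={B3}
  DF(B4)={B3}

DF(B1) = ["B2", "B3"]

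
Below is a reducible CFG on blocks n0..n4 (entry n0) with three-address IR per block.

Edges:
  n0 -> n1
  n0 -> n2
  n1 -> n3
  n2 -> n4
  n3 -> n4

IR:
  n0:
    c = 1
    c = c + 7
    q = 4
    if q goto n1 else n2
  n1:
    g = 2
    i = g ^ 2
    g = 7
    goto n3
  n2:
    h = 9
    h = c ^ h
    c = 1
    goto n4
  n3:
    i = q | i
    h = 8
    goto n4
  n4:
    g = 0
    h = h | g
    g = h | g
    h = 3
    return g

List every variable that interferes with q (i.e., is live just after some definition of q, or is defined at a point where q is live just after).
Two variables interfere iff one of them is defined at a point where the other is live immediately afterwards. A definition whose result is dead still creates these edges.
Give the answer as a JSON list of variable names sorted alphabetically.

Answer: ["c", "g", "i"]

Analysis:
def/use:
  n0 def {c,q} use ∅
  n1 def {g,i} use ∅
  n2 def {c,h} use {c}
  n3 def {h,i} use {i,q}
  n4 def {g,h} use {h}

Liveness:
  n0 li=∅ lo={c,q}
  n1 li={q} lo={i,q}
  n2 li={c} lo={h}
  n3 li={i,q} lo={h}
  n4 li={h} lo=∅

Interference:
  c — {h,q}
  g — {h,i,q}
  h — {c,g}
  i — {g,q}
  q — {c,g,i}

N(q) = ["c", "g", "i"]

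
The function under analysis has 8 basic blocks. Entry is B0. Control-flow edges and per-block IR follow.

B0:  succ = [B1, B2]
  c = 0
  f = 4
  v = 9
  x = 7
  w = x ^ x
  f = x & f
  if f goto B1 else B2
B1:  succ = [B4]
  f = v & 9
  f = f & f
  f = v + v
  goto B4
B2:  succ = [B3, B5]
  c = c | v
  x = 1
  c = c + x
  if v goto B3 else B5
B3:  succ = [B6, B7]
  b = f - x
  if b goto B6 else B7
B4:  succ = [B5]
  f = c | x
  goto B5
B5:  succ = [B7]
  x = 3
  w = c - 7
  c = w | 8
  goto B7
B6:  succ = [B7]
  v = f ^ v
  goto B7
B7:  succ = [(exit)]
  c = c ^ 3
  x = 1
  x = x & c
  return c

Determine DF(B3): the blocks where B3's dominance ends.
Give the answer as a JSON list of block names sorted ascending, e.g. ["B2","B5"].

Answer: ["B7"]

Working:
idom tree: B1←B0 B2←B0 B3←B2 B4←B1 B5←B0 B6←B3 B7←B0
Dom∩ at merges:
  B5: preds {B2,B4}: {B0,B2} ∩ {B0,B1,B4} = {B0}; idom=B0
  B7: preds {B3,B5,B6}: {B0,B2,B3} ∩ {B0,B5} ∩ {B0,B2,B3,B6} = {B0}; idom=B0

Frontier:
  join B5 pred B2: B2 stop@B0
  join B5 pred B4: B4→B1 stop@B0
  join B7 pred B3: B3→B2 stop@B0
  join B7 pred B5: B5 stop@B0
  join B7 pred B6: B6→B3→B2 stop@B0
  B0 → ∅
  B1 → {B5}
  B2 → {B5,B7}
  B3 → {B7}
  B4 → {B5}
  B5 → {B7}
  B6 → {B7}
  B7 → ∅

DF(B3) = ["B7"]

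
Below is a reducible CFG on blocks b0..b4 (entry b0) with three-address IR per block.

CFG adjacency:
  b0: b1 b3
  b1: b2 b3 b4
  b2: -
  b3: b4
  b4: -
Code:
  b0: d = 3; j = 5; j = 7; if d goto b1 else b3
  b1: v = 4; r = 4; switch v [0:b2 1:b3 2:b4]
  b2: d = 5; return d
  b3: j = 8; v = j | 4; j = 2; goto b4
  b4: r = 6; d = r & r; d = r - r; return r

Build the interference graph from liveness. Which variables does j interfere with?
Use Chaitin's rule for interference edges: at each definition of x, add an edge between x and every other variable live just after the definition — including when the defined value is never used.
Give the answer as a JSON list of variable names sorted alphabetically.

Answer: ["d"]

Analysis:
Per-block:
  b0 def {d,j} use ∅
  b1 def {r,v} use ∅
  b2 def {d} use ∅
  b3 def {j,v} use ∅
  b4 def {d,r} use ∅

Liveness:
  b0 li=∅ lo=∅
  b1 li=∅ lo=∅
  b2 li=∅ lo=∅
  b3 li=∅ lo=∅
  b4 li=∅ lo=∅

Interfere edges:
  d↔{j,r}
  j↔{d}
  r↔{d,v}
  v↔{r}

N(j) = ["d"]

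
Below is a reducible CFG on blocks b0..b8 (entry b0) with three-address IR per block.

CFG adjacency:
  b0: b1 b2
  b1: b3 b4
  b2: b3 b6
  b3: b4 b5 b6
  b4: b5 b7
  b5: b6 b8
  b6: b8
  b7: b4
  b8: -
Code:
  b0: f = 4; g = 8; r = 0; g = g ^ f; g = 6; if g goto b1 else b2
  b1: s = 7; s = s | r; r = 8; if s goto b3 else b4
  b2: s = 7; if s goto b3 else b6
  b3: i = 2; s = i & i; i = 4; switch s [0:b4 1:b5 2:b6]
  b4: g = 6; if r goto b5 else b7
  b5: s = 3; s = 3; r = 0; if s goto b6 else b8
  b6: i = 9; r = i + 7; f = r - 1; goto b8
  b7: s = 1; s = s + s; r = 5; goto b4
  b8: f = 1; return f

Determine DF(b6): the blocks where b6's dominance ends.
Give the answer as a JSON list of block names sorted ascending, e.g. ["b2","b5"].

idom tree: b1←b0 b2←b0 b3←b0 b4←b0 b5←b0 b6←b0 b7←b4 b8←b0
Join-block Dom:
  b3: preds {b1,b2}: {b0,b1} ∩ {b0,b2} = {b0}; idom=b0
  b4: preds {b1,b3,b7}: {b0,b1} ∩ {b0,b3} ∩ {b0,b4,b7} = {b0}; idom=b0
  b5: preds {b3,b4}: {b0,b3} ∩ {b0,b4} = {b0}; idom=b0
  b6: preds {b2,b3,b5}: {b0,b2} ∩ {b0,b3} ∩ {b0,b5} = {b0}; idom=b0
  b8: preds {b5,b6}: {b0,b5} ∩ {b0,b6} = {b0}; idom=b0

DF derivation:
  join b3 pred b1: b1 stop@b0
  join b3 pred b2: b2 stop@b0
  join b4 pred b1: b1 stop@b0
  join b4 pred b3: b3 stop@b0
  join b4 pred b7: b7→b4 stop@b0
  join b5 pred b3: b3 stop@b0
  join b5 pred b4: b4 stop@b0
  join b6 pred b2: b2 stop@b0
  join b6 pred b3: b3 stop@b0
  join b6 pred b5: b5 stop@b0
  join b8 pred b5: b5 stop@b0
  join b8 pred b6: b6 stop@b0
  DF(b0)=∅
  DF(b1)={b3,b4}
  DF(b2)={b3,b6}
  DF(b3)={b4,b5,b6}
  DF(b4)={b4,b5}
  DF(b5)={b6,b8}
  DF(b6)={b8}
  DF(b7)={b4}
  DF(b8)=∅

DF(b6) = ["b8"]

Answer: ["b8"]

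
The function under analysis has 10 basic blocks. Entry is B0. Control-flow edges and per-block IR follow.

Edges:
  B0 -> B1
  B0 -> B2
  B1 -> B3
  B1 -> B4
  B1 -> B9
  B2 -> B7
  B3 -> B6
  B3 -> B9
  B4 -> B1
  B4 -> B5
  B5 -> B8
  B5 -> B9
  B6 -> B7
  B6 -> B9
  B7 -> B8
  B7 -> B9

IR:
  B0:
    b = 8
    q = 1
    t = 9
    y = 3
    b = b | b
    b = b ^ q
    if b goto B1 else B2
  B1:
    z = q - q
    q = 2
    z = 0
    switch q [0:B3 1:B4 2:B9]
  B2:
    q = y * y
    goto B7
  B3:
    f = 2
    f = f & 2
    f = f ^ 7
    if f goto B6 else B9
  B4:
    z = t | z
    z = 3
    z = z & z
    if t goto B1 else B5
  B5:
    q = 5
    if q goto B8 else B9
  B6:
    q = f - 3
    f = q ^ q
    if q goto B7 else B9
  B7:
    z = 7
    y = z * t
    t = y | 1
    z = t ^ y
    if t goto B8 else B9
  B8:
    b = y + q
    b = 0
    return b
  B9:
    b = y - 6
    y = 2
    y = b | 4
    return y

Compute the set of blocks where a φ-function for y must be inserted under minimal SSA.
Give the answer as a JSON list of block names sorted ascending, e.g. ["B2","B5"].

Answer: ["B8", "B9"]

Derivation:
idom tree: B1←B0 B2←B0 B3←B1 B4←B1 B5←B4 B6←B3 B7←B0 B8←B0 B9←B0
Join-block Dom:
  B1: preds {B0,B4}: {B0} ∩ {B0,B1,B4} = {B0}; idom=B0
  B7: preds {B2,B6}: {B0,B2} ∩ {B0,B1,B3,B6} = {B0}; idom=B0
  B8: preds {B5,B7}: {B0,B1,B4,B5} ∩ {B0,B7} = {B0}; idom=B0
  B9: preds {B1,B3,B5,B6,B7}: {B0,B1} ∩ {B0,B1,B3} ∩ {B0,B1,B4,B5} ∩ {B0,B1,B3,B6} ∩ {B0,B7} = {B0}; idom=B0

DF derivation:
  join B1 pred B0: · stop@B0
  join B1 pred B4: B4→B1 stop@B0
  join B7 pred B2: B2 stop@B0
  join B7 pred B6: B6→B3→B1 stop@B0
  join B8 pred B5: B5→B4→B1 stop@B0
  join B8 pred B7: B7 stop@B0
  join B9 pred B1: B1 stop@B0
  join B9 pred B3: B3→B1 stop@B0
  join B9 pred B5: B5→B4→B1 stop@B0
  join B9 pred B6: B6→B3→B1 stop@B0
  join B9 pred B7: B7 stop@B0
  B0: DF=∅
  B1: DF={B1,B7,B8,B9}
  B2: DF={B7}
  B3: DF={B7,B9}
  B4: DF={B1,B8,B9}
  B5: DF={B8,B9}
  B6: DF={B7,B9}
  B7: DF={B8,B9}
  B8: DF=∅
  B9: DF=∅

φ for y: defs {B0,B7,B9}
  DF⁺ = {B8,B9}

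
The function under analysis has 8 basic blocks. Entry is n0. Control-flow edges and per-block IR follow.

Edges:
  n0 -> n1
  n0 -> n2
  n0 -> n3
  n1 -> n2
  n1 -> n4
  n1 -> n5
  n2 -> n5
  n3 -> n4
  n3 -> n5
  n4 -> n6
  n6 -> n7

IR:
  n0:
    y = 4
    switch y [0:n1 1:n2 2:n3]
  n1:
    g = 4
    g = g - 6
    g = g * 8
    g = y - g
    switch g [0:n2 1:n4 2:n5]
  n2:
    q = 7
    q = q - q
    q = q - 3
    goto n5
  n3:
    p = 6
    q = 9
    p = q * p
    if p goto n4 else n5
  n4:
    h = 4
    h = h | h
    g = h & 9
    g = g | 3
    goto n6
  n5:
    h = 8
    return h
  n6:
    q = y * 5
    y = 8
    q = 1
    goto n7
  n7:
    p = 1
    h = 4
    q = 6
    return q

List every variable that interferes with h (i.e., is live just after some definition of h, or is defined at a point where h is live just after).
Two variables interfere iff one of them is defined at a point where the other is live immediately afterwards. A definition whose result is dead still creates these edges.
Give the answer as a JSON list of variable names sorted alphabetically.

Per-block:
  n0: {y} / ∅
  n1: {g} / {y}
  n2: {q} / ∅
  n3: {p,q} / ∅
  n4: {g,h} / ∅
  n5: {h} / ∅
  n6: {q,y} / {y}
  n7: {h,p,q} / ∅

Live sets:
  n0 li=∅ lo={y}
  n1 li={y} lo={y}
  n2 li=∅ lo=∅
  n3 li={y} lo={y}
  n4 li={y} lo={y}
  n5 li=∅ lo=∅
  n6 li={y} lo=∅
  n7 li=∅ lo=∅

Interference:
  g↔{y}
  h↔{y}
  p↔{q,y}
  q↔{p,y}
  y↔{g,h,p,q}

N(h) = ["y"]

Answer: ["y"]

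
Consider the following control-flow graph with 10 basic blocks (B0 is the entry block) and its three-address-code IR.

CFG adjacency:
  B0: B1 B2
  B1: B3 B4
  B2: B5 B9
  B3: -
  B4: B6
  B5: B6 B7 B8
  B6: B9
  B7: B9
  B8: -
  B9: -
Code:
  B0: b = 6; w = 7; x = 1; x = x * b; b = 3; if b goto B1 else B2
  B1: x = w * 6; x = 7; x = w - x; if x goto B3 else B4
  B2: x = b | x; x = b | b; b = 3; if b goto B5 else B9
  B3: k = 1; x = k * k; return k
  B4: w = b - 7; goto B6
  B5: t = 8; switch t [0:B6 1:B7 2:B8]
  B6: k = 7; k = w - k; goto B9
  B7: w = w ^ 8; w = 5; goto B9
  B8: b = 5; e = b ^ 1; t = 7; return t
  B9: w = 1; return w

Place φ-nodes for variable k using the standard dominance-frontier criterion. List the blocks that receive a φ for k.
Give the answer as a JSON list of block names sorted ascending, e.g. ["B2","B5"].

idom tree: B1←B0 B2←B0 B3←B1 B4←B1 B5←B2 B6←B0 B7←B5 B8←B5 B9←B0
Dom∩ at merges:
  B6: preds {B4,B5}: {B0,B1,B4} ∩ {B0,B2,B5} = {B0}; idom=B0
  B9: preds {B2,B6,B7}: {B0,B2} ∩ {B0,B6} ∩ {B0,B2,B5,B7} = {B0}; idom=B0

Frontier:
  B6←B4: walk B4→B1 to B0
  B6←B5: walk B5→B2 to B0
  B9←B2: walk B2 to B0
  B9←B6: walk B6 to B0
  B9←B7: walk B7→B5→B2 to B0
  B0: DF=∅
  B1: DF={B6}
  B2: DF={B6,B9}
  B3: DF=∅
  B4: DF={B6}
  B5: DF={B6,B9}
  B6: DF={B9}
  B7: DF={B9}
  B8: DF=∅
  B9: DF=∅

φ for k: defs {B3,B6}
  DF⁺ = {B9}

Answer: ["B9"]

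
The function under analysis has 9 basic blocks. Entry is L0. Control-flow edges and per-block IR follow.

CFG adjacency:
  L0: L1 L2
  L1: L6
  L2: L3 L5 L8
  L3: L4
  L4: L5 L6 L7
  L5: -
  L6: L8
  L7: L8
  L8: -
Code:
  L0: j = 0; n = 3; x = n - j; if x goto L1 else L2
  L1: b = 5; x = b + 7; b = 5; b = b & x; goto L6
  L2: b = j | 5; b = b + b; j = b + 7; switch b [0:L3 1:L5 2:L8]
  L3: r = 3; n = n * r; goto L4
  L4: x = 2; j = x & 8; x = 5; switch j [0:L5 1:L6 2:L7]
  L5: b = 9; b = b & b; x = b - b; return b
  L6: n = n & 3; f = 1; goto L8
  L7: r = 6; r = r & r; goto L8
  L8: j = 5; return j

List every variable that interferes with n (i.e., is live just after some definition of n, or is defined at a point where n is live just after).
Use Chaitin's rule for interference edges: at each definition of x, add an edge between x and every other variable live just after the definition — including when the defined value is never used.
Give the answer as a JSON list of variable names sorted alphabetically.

Answer: ["b", "j", "r", "x"]

Working:
def/use:
  L0: {j,n,x} / ∅
  L1: {b,x} / ∅
  L2: {b,j} / {j}
  L3: {n,r} / {n}
  L4: {j,x} / ∅
  L5: {b,x} / ∅
  L6: {f,n} / {n}
  L7: {r} / ∅
  L8: {j} / ∅

Backward fixpoint:
  L0: in=∅ out={j,n}
  L1: in={n} out={n}
  L2: in={j,n} out={n}
  L3: in={n} out={n}
  L4: in={n} out={n}
  L5: in=∅ out=∅
  L6: in={n} out=∅
  L7: in=∅ out=∅
  L8: in=∅ out=∅

Interfere edges:
  b — {j,n,x}
  f — ∅
  j — {b,n,x}
  n — {b,j,r,x}
  r — {n}
  x — {b,j,n}

N(n) = ["b", "j", "r", "x"]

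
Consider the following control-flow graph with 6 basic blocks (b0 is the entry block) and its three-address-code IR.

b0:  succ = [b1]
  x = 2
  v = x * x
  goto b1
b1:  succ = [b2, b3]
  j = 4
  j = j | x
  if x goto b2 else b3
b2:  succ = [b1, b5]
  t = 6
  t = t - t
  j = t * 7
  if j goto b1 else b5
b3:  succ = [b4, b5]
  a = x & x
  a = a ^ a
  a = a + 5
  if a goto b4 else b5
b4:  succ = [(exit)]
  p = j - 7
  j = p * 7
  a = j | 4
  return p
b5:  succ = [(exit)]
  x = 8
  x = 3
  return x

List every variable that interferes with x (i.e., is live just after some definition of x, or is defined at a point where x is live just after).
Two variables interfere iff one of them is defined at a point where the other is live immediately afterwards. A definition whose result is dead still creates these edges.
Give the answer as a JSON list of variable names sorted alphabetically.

Answer: ["j", "t", "v"]

Analysis:
Per-block:
  b0: def={v,x} ue=∅
  b1: def={j} ue={x}
  b2: def={j,t} ue=∅
  b3: def={a} ue={x}
  b4: def={a,j,p} ue={j}
  b5: def={x} ue=∅

Backward fixpoint:
  live b0: ∅→{x}
  live b1: {x}→{j,x}
  live b2: {x}→{x}
  live b3: {j,x}→{j}
  live b4: {j}→∅
  live b5: ∅→∅

Interference:
  a: {j,p}
  j: {a,p,x}
  p: {a,j}
  t: {x}
  v: {x}
  x: {j,t,v}

N(x) = ["j", "t", "v"]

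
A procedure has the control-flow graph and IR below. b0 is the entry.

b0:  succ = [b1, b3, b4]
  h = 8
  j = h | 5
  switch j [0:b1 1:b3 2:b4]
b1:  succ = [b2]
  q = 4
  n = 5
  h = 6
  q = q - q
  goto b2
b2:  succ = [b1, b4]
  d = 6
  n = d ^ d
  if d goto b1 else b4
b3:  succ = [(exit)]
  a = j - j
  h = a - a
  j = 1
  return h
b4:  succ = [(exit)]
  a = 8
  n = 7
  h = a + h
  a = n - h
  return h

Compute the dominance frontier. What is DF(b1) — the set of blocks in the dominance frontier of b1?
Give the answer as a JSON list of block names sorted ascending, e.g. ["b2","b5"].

idom tree: b1←b0 b2←b1 b3←b0 b4←b0
Dom at joins:
  b1: preds {b0,b2}: {b0} ∩ {b0,b1,b2} = {b0}; idom=b0
  b4: preds {b0,b2}: {b0} ∩ {b0,b1,b2} = {b0}; idom=b0

DF derivation:
  b1←b0: walk · to b0
  b1←b2: walk b2→b1 to b0
  b4←b0: walk · to b0
  b4←b2: walk b2→b1 to b0
  b0: DF=∅
  b1: DF={b1,b4}
  b2: DF={b1,b4}
  b3: DF=∅
  b4: DF=∅

DF(b1) = ["b1", "b4"]

Answer: ["b1", "b4"]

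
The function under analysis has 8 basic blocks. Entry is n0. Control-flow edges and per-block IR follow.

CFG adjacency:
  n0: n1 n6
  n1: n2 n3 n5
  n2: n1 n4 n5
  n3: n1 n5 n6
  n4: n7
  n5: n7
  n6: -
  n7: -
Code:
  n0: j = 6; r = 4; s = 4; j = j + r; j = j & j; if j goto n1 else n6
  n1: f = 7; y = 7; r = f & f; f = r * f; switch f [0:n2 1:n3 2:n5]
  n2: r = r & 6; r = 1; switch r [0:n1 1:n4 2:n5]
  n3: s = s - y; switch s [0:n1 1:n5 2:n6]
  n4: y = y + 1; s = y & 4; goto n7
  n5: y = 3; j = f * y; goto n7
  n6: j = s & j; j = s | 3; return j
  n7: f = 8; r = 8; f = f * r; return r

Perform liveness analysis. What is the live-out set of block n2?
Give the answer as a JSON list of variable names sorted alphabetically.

Answer: ["f", "j", "s", "y"]

Analysis:
def/use:
  n0: {j,r,s} / ∅
  n1: {f,r,y} / ∅
  n2: {r} / {r}
  n3: {s} / {s,y}
  n4: {s,y} / {y}
  n5: {j,y} / {f}
  n6: {j} / {j,s}
  n7: {f,r} / ∅

Live sets:
  n0: in=∅ out={j,s}
  n1: in={j,s} out={f,j,r,s,y}
  n2: in={f,j,r,s,y} out={f,j,s,y}
  n3: in={f,j,s,y} out={f,j,s}
  n4: in={y} out=∅
  n5: in={f} out=∅
  n6: in={j,s} out=∅
  n7: in=∅ out=∅

live-out(n2) = ["f", "j", "s", "y"]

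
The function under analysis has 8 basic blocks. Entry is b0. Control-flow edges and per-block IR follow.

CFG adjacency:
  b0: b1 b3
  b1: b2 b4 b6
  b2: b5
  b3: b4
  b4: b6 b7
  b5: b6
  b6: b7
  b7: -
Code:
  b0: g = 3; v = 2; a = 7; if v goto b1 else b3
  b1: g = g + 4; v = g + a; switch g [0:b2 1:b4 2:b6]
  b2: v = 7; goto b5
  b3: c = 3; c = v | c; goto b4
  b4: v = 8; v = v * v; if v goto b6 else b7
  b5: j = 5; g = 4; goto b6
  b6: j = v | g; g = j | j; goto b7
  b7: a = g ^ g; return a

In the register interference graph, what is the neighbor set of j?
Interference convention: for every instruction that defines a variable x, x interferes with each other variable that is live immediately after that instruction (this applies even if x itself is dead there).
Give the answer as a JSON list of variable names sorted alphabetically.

Answer: ["v"]

Analysis:
def/use:
  b0: def={a,g,v} ue=∅
  b1: def={g,v} ue={a,g}
  b2: def={v} ue=∅
  b3: def={c} ue={v}
  b4: def={v} ue=∅
  b5: def={g,j} ue=∅
  b6: def={g,j} ue={g,v}
  b7: def={a} ue={g}

Backward fixpoint:
  b0 li=∅ lo={a,g,v}
  b1 li={a,g} lo={g,v}
  b2 li=∅ lo={v}
  b3 li={g,v} lo={g}
  b4 li={g} lo={g,v}
  b5 li={v} lo={g,v}
  b6 li={g,v} lo={g}
  b7 li={g} lo=∅

Conflict graph:
  a — {g,v}
  c — {g,v}
  g — {a,c,v}
  j — {v}
  v — {a,c,g,j}

N(j) = ["v"]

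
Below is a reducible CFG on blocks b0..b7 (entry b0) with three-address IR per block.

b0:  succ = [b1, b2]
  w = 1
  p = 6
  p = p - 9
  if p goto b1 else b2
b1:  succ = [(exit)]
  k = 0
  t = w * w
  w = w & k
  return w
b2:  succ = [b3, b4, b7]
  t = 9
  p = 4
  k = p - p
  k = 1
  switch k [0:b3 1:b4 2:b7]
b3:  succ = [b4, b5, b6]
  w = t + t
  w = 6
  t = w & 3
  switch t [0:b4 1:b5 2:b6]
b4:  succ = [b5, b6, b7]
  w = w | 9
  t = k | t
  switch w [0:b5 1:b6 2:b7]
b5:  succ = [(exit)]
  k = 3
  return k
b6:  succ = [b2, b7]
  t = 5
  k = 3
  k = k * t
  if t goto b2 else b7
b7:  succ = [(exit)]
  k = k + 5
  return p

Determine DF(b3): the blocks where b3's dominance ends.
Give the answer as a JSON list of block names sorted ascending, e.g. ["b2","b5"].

idom tree: b1←b0 b2←b0 b3←b2 b4←b2 b5←b2 b6←b2 b7←b2
Join-block Dom:
  b2: preds {b0,b6}: {b0} ∩ {b0,b2,b6} = {b0}; idom=b0
  b4: preds {b2,b3}: {b0,b2} ∩ {b0,b2,b3} = {b0,b2}; idom=b2
  b5: preds {b3,b4}: {b0,b2,b3} ∩ {b0,b2,b4} = {b0,b2}; idom=b2
  b6: preds {b3,b4}: {b0,b2,b3} ∩ {b0,b2,b4} = {b0,b2}; idom=b2
  b7: preds {b2,b4,b6}: {b0,b2} ∩ {b0,b2,b4} ∩ {b0,b2,b6} = {b0,b2}; idom=b2

DF walk-up:
  join b2 pred b0: · stop@b0
  join b2 pred b6: b6→b2 stop@b0
  join b4 pred b2: · stop@b2
  join b4 pred b3: b3 stop@b2
  join b5 pred b3: b3 stop@b2
  join b5 pred b4: b4 stop@b2
  join b6 pred b3: b3 stop@b2
  join b6 pred b4: b4 stop@b2
  join b7 pred b2: · stop@b2
  join b7 pred b4: b4 stop@b2
  join b7 pred b6: b6 stop@b2
  b0 → ∅
  b1 → ∅
  b2 → {b2}
  b3 → {b4,b5,b6}
  b4 → {b5,b6,b7}
  b5 → ∅
  b6 → {b2,b7}
  b7 → ∅

DF(b3) = ["b4", "b5", "b6"]

Answer: ["b4", "b5", "b6"]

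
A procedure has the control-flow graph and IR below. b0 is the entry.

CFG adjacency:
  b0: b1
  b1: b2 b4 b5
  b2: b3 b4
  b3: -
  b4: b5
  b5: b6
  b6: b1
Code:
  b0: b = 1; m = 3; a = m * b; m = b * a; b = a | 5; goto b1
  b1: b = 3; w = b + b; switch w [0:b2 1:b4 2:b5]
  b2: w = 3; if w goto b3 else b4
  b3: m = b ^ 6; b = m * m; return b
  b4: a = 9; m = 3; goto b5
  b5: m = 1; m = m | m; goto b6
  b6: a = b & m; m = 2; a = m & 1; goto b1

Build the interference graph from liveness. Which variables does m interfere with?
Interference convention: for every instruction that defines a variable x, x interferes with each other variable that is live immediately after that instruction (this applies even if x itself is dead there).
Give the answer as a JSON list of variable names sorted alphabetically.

Answer: ["a", "b"]

Derivation:
def/use:
  b0: def={a,b,m} ue=∅
  b1: def={b,w} ue=∅
  b2: def={w} ue=∅
  b3: def={b,m} ue={b}
  b4: def={a,m} ue=∅
  b5: def={m} ue=∅
  b6: def={a,m} ue={b,m}

Liveness:
  b0 li=∅ lo=∅
  b1 li=∅ lo={b}
  b2 li={b} lo={b}
  b3 li={b} lo=∅
  b4 li={b} lo={b}
  b5 li={b} lo={b,m}
  b6 li={b,m} lo=∅

Interfere edges:
  a↔{b,m}
  b↔{a,m,w}
  m↔{a,b}
  w↔{b}

N(m) = ["a", "b"]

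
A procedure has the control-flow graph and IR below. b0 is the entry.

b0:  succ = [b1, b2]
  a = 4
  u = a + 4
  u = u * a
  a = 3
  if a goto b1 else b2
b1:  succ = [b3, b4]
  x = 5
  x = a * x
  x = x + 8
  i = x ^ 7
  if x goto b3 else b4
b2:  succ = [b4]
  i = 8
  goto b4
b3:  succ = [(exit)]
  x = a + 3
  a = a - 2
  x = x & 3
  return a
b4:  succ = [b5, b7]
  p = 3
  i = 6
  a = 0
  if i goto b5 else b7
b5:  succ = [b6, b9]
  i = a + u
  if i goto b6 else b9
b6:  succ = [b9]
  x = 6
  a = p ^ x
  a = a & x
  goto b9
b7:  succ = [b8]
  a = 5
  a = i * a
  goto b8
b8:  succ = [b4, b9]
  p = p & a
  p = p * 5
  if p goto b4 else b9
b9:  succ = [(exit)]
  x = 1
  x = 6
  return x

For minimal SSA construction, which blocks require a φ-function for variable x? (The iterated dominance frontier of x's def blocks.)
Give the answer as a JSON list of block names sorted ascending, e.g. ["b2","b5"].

Answer: ["b4", "b9"]

Analysis:
idom tree: b1←b0 b2←b0 b3←b1 b4←b0 b5←b4 b6←b5 b7←b4 b8←b7 b9←b4
Join-block Dom:
  b4: preds {b1,b2,b8}: {b0,b1} ∩ {b0,b2} ∩ {b0,b4,b7,b8} = {b0}; idom=b0
  b9: preds {b5,b6,b8}: {b0,b4,b5} ∩ {b0,b4,b5,b6} ∩ {b0,b4,b7,b8} = {b0,b4}; idom=b4

Frontier:
  join b4 pred b1: b1 stop@b0
  join b4 pred b2: b2 stop@b0
  join b4 pred b8: b8→b7→b4 stop@b0
  join b9 pred b5: b5 stop@b4
  join b9 pred b6: b6→b5 stop@b4
  join b9 pred b8: b8→b7 stop@b4
  b0 → ∅
  b1 → {b4}
  b2 → {b4}
  b3 → ∅
  b4 → {b4}
  b5 → {b9}
  b6 → {b9}
  b7 → {b4,b9}
  b8 → {b4,b9}
  b9 → ∅

φ for x: defs {b1,b3,b6,b9}
  DF⁺ = {b4,b9}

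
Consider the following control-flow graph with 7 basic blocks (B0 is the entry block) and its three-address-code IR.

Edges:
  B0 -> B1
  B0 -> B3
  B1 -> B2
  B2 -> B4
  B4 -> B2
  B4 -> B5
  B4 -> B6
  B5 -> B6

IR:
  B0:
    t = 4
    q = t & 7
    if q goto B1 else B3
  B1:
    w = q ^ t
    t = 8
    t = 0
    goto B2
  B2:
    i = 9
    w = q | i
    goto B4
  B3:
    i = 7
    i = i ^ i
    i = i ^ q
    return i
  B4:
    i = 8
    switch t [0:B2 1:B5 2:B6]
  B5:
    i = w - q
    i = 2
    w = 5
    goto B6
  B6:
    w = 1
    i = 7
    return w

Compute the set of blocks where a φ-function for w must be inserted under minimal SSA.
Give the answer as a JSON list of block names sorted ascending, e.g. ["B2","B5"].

Answer: ["B2", "B6"]

Analysis:
idom tree: B1←B0 B2←B1 B3←B0 B4←B2 B5←B4 B6←B4
Dom at joins:
  B2: preds {B1,B4}: {B0,B1} ∩ {B0,B1,B2,B4} = {B0,B1}; idom=B1
  B6: preds {B4,B5}: {B0,B1,B2,B4} ∩ {B0,B1,B2,B4,B5} = {B0,B1,B2,B4}; idom=B4

DF derivation:
  B2←B1: walk · to B1
  B2←B4: walk B4→B2 to B1
  B6←B4: walk · to B4
  B6←B5: walk B5 to B4
  B0: DF=∅
  B1: DF=∅
  B2: DF={B2}
  B3: DF=∅
  B4: DF={B2}
  B5: DF={B6}
  B6: DF=∅

φ for w: defs {B1,B2,B5,B6}
  DF⁺ = {B2,B6}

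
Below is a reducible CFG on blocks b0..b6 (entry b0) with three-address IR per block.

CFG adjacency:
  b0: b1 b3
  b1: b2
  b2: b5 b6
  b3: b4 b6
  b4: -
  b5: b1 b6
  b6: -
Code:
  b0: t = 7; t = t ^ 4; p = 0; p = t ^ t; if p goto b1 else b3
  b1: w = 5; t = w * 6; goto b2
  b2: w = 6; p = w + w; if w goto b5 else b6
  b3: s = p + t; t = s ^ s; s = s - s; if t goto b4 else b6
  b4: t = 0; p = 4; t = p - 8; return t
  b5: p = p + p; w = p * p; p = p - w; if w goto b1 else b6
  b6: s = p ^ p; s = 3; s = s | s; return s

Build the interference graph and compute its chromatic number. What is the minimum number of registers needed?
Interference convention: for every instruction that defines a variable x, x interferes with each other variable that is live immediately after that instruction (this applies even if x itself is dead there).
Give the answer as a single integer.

def/use:
  b0: {p,t} / ∅
  b1: {t,w} / ∅
  b2: {p,w} / ∅
  b3: {s,t} / {p,t}
  b4: {p,t} / ∅
  b5: {p,w} / {p}
  b6: {s} / {p}

Live sets:
  b0: in=∅ out={p,t}
  b1: in=∅ out=∅
  b2: in=∅ out={p}
  b3: in={p,t} out={p}
  b4: in=∅ out=∅
  b5: in={p} out={p}
  b6: in={p} out=∅

Conflict graph:
  p↔{s,t,w}
  s↔{p,t}
  t↔{p,s}
  w↔{p}

Chromatic number:
  clique {p,s,t} ⇒ need ≥ 3
  assign p→R0 s→R1 t→R2 w→R1 — no edge inside a register ⇒ χ ≤ 3
  χ = 3

Answer: 3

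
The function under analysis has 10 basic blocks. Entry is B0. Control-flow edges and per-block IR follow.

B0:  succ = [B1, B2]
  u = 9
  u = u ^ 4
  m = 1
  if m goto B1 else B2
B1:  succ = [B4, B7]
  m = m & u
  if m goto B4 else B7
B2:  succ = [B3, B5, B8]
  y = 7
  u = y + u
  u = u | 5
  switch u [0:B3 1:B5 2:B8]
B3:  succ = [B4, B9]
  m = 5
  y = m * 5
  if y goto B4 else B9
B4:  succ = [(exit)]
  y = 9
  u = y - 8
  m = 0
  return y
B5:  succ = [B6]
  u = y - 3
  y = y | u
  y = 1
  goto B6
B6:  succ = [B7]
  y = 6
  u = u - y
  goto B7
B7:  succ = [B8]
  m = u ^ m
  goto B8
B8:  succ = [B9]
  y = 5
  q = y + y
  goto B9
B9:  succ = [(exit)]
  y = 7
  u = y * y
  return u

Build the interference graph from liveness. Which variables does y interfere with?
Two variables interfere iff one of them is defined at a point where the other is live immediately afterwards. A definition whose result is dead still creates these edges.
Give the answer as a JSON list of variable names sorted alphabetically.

Answer: ["m", "u"]

Derivation:
Block summaries:
  B0 def {m,u} use ∅
  B1 def {m} use {m,u}
  B2 def {u,y} use {u}
  B3 def {m,y} use ∅
  B4 def {m,u,y} use ∅
  B5 def {u,y} use {y}
  B6 def {u,y} use {u}
  B7 def {m} use {m,u}
  B8 def {q,y} use ∅
  B9 def {u,y} use ∅

Liveness:
  live B0: ∅→{m,u}
  live B1: {m,u}→{m,u}
  live B2: {m,u}→{m,y}
  live B3: ∅→∅
  live B4: ∅→∅
  live B5: {m,y}→{m,u}
  live B6: {m,u}→{m,u}
  live B7: {m,u}→∅
  live B8: ∅→∅
  live B9: ∅→∅

Interference:
  m↔{u,y}
  q↔∅
  u↔{m,y}
  y↔{m,u}

N(y) = ["m", "u"]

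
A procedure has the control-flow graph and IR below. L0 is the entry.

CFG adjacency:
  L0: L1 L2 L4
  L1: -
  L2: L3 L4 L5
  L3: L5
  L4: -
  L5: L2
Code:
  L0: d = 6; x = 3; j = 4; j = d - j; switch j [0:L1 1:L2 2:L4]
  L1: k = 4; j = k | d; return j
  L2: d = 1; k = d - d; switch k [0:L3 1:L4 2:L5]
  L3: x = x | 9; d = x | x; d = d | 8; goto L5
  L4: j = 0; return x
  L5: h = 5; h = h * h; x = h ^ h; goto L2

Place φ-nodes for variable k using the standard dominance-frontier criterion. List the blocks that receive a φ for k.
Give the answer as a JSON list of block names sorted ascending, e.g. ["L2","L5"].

idom tree: L1←L0 L2←L0 L3←L2 L4←L0 L5←L2
Dom∩ at merges:
  L2: preds {L0,L5}: {L0} ∩ {L0,L2,L5} = {L0}; idom=L0
  L4: preds {L0,L2}: {L0} ∩ {L0,L2} = {L0}; idom=L0
  L5: preds {L2,L3}: {L0,L2} ∩ {L0,L2,L3} = {L0,L2}; idom=L2

Frontier:
  join L2 pred L0: · stop@L0
  join L2 pred L5: L5→L2 stop@L0
  join L4 pred L0: · stop@L0
  join L4 pred L2: L2 stop@L0
  join L5 pred L2: · stop@L2
  join L5 pred L3: L3 stop@L2
  L0 → ∅
  L1 → ∅
  L2 → {L2,L4}
  L3 → {L5}
  L4 → ∅
  L5 → {L2}

φ for k: defs {L1,L2}
  DF⁺ = {L2,L4}

Answer: ["L2", "L4"]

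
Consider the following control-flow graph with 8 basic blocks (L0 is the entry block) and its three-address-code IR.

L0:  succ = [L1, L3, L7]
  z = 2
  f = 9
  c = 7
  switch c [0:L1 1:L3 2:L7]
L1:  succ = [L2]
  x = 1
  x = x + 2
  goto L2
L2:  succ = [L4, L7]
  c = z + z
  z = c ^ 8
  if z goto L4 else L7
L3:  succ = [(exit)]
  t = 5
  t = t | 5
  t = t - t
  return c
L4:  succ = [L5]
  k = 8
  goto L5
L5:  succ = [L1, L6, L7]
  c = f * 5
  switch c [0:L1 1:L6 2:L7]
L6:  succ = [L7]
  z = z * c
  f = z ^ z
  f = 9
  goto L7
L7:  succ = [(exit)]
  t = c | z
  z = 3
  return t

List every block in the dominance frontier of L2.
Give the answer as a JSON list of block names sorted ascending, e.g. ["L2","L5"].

idom tree: L1←L0 L2←L1 L3←L0 L4←L2 L5←L4 L6←L5 L7←L0
Join-block Dom:
  L1: preds {L0,L5}: {L0} ∩ {L0,L1,L2,L4,L5} = {L0}; idom=L0
  L7: preds {L0,L2,L5,L6}: {L0} ∩ {L0,L1,L2} ∩ {L0,L1,L2,L4,L5} ∩ {L0,L1,L2,L4,L5,L6} = {L0}; idom=L0

Frontier:
  join L1 pred L0: · stop@L0
  join L1 pred L5: L5→L4→L2→L1 stop@L0
  join L7 pred L0: · stop@L0
  join L7 pred L2: L2→L1 stop@L0
  join L7 pred L5: L5→L4→L2→L1 stop@L0
  join L7 pred L6: L6→L5→L4→L2→L1 stop@L0
  DF(L0)=∅
  DF(L1)={L1,L7}
  DF(L2)={L1,L7}
  DF(L3)=∅
  DF(L4)={L1,L7}
  DF(L5)={L1,L7}
  DF(L6)={L7}
  DF(L7)=∅

DF(L2) = ["L1", "L7"]

Answer: ["L1", "L7"]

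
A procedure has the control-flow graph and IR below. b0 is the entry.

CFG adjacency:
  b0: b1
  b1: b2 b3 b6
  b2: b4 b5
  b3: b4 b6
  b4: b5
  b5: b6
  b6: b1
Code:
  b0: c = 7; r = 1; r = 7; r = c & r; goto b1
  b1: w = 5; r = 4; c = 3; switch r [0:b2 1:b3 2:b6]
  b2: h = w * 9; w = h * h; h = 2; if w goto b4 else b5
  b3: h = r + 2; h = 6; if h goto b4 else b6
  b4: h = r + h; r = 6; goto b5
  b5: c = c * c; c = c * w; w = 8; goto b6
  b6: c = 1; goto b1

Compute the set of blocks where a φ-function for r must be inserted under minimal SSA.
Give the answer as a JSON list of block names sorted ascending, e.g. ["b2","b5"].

Answer: ["b1", "b5", "b6"]

Analysis:
idom tree: b1←b0 b2←b1 b3←b1 b4←b1 b5←b1 b6←b1
Dom at joins:
  b1: preds {b0,b6}: {b0} ∩ {b0,b1,b6} = {b0}; idom=b0
  b4: preds {b2,b3}: {b0,b1,b2} ∩ {b0,b1,b3} = {b0,b1}; idom=b1
  b5: preds {b2,b4}: {b0,b1,b2} ∩ {b0,b1,b4} = {b0,b1}; idom=b1
  b6: preds {b1,b3,b5}: {b0,b1} ∩ {b0,b1,b3} ∩ {b0,b1,b5} = {b0,b1}; idom=b1

Frontier:
  join b1 pred b0: · stop@b0
  join b1 pred b6: b6→b1 stop@b0
  join b4 pred b2: b2 stop@b1
  join b4 pred b3: b3 stop@b1
  join b5 pred b2: b2 stop@b1
  join b5 pred b4: b4 stop@b1
  join b6 pred b1: · stop@b1
  join b6 pred b3: b3 stop@b1
  join b6 pred b5: b5 stop@b1
  DF(b0)=∅
  DF(b1)={b1}
  DF(b2)={b4,b5}
  DF(b3)={b4,b6}
  DF(b4)={b5}
  DF(b5)={b6}
  DF(b6)={b1}

φ for r: defs {b0,b1,b4}
  DF⁺ = {b1,b5,b6}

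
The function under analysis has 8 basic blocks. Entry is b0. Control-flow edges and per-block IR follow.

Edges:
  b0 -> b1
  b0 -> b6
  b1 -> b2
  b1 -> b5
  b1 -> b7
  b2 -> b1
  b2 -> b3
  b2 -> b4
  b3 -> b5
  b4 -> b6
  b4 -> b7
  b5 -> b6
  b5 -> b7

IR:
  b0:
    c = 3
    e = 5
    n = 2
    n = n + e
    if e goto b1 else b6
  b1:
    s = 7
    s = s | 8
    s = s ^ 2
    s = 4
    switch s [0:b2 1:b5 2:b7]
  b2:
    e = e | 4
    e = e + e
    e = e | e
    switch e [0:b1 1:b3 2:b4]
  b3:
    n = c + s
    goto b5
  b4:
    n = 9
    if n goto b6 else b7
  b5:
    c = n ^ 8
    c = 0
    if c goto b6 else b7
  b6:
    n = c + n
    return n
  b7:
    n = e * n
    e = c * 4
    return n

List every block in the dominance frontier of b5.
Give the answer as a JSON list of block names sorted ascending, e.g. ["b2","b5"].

idom tree: b1←b0 b2←b1 b3←b2 b4←b2 b5←b1 b6←b0 b7←b1
Join-block Dom:
  b1: preds {b0,b2}: {b0} ∩ {b0,b1,b2} = {b0}; idom=b0
  b5: preds {b1,b3}: {b0,b1} ∩ {b0,b1,b2,b3} = {b0,b1}; idom=b1
  b6: preds {b0,b4,b5}: {b0} ∩ {b0,b1,b2,b4} ∩ {b0,b1,b5} = {b0}; idom=b0
  b7: preds {b1,b4,b5}: {b0,b1} ∩ {b0,b1,b2,b4} ∩ {b0,b1,b5} = {b0,b1}; idom=b1

DF derivation:
  b1←b0: walk · to b0
  b1←b2: walk b2→b1 to b0
  b5←b1: walk · to b1
  b5←b3: walk b3→b2 to b1
  b6←b0: walk · to b0
  b6←b4: walk b4→b2→b1 to b0
  b6←b5: walk b5→b1 to b0
  b7←b1: walk · to b1
  b7←b4: walk b4→b2 to b1
  b7←b5: walk b5 to b1
  b0: DF=∅
  b1: DF={b1,b6}
  b2: DF={b1,b5,b6,b7}
  b3: DF={b5}
  b4: DF={b6,b7}
  b5: DF={b6,b7}
  b6: DF=∅
  b7: DF=∅

DF(b5) = ["b6", "b7"]

Answer: ["b6", "b7"]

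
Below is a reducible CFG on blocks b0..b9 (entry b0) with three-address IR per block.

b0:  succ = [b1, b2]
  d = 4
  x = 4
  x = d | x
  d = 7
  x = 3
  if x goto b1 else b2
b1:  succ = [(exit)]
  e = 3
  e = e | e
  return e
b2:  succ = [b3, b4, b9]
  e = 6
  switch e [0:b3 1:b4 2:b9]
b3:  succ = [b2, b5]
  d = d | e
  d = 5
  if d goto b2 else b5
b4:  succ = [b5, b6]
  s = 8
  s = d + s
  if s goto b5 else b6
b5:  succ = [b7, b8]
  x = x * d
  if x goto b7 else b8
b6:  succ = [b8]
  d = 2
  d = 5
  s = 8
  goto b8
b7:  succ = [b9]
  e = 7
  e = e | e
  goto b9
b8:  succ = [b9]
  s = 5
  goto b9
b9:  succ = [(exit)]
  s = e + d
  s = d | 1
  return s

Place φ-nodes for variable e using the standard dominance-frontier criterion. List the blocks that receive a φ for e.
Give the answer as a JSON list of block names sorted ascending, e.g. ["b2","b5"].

Answer: ["b2", "b9"]

Working:
idom tree: b1←b0 b2←b0 b3←b2 b4←b2 b5←b2 b6←b4 b7←b5 b8←b2 b9←b2
Dom∩ at merges:
  b2: preds {b0,b3}: {b0} ∩ {b0,b2,b3} = {b0}; idom=b0
  b5: preds {b3,b4}: {b0,b2,b3} ∩ {b0,b2,b4} = {b0,b2}; idom=b2
  b8: preds {b5,b6}: {b0,b2,b5} ∩ {b0,b2,b4,b6} = {b0,b2}; idom=b2
  b9: preds {b2,b7,b8}: {b0,b2} ∩ {b0,b2,b5,b7} ∩ {b0,b2,b8} = {b0,b2}; idom=b2

DF derivation:
  b2←b0: walk · to b0
  b2←b3: walk b3→b2 to b0
  b5←b3: walk b3 to b2
  b5←b4: walk b4 to b2
  b8←b5: walk b5 to b2
  b8←b6: walk b6→b4 to b2
  b9←b2: walk · to b2
  b9←b7: walk b7→b5 to b2
  b9←b8: walk b8 to b2
  DF(b0)=∅
  DF(b1)=∅
  DF(b2)={b2}
  DF(b3)={b2,b5}
  DF(b4)={b5,b8}
  DF(b5)={b8,b9}
  DF(b6)={b8}
  DF(b7)={b9}
  DF(b8)={b9}
  DF(b9)=∅

φ for e: defs {b1,b2,b7}
  DF⁺ = {b2,b9}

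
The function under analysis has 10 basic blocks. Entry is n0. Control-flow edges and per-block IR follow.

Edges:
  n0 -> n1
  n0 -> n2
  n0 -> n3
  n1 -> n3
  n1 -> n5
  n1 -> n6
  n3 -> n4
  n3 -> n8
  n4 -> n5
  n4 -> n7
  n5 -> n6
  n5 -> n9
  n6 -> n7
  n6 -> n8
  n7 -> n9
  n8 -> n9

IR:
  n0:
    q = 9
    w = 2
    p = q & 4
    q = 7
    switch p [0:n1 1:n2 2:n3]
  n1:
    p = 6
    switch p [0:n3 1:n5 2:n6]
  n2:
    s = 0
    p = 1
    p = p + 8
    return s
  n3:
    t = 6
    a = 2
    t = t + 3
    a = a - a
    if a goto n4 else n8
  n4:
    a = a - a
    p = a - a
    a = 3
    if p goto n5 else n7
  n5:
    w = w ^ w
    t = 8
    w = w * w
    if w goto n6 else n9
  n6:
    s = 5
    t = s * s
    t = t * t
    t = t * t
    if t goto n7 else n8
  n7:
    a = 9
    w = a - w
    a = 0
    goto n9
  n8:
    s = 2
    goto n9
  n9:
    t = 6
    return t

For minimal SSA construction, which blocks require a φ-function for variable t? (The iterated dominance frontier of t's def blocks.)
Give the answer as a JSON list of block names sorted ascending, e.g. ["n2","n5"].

idom tree: n1←n0 n2←n0 n3←n0 n4←n3 n5←n0 n6←n0 n7←n0 n8←n0 n9←n0
Dom∩ at merges:
  n3: preds {n0,n1}: {n0} ∩ {n0,n1} = {n0}; idom=n0
  n5: preds {n1,n4}: {n0,n1} ∩ {n0,n3,n4} = {n0}; idom=n0
  n6: preds {n1,n5}: {n0,n1} ∩ {n0,n5} = {n0}; idom=n0
  n7: preds {n4,n6}: {n0,n3,n4} ∩ {n0,n6} = {n0}; idom=n0
  n8: preds {n3,n6}: {n0,n3} ∩ {n0,n6} = {n0}; idom=n0
  n9: preds {n5,n7,n8}: {n0,n5} ∩ {n0,n7} ∩ {n0,n8} = {n0}; idom=n0

DF derivation:
  join n3 pred n0: · stop@n0
  join n3 pred n1: n1 stop@n0
  join n5 pred n1: n1 stop@n0
  join n5 pred n4: n4→n3 stop@n0
  join n6 pred n1: n1 stop@n0
  join n6 pred n5: n5 stop@n0
  join n7 pred n4: n4→n3 stop@n0
  join n7 pred n6: n6 stop@n0
  join n8 pred n3: n3 stop@n0
  join n8 pred n6: n6 stop@n0
  join n9 pred n5: n5 stop@n0
  join n9 pred n7: n7 stop@n0
  join n9 pred n8: n8 stop@n0
  DF(n0)=∅
  DF(n1)={n3,n5,n6}
  DF(n2)=∅
  DF(n3)={n5,n7,n8}
  DF(n4)={n5,n7}
  DF(n5)={n6,n9}
  DF(n6)={n7,n8}
  DF(n7)={n9}
  DF(n8)={n9}
  DF(n9)=∅

φ for t: defs {n3,n5,n6,n9}
  DF⁺ = {n5,n6,n7,n8,n9}

Answer: ["n5", "n6", "n7", "n8", "n9"]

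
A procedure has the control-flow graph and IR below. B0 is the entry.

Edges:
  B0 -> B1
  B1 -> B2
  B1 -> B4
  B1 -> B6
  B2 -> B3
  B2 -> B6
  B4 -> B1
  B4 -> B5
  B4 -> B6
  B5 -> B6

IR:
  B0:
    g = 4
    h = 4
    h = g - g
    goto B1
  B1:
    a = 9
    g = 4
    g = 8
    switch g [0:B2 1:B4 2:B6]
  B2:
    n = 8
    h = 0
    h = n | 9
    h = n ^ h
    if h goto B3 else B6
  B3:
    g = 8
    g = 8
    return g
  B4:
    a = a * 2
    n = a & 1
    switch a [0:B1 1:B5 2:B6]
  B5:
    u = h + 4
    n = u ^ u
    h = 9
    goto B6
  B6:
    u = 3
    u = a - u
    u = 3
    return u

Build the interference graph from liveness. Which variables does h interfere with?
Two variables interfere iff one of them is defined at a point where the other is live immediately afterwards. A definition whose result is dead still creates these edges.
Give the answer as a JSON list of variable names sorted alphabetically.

Block summaries:
  B0 def {g,h} use ∅
  B1 def {a,g} use ∅
  B2 def {h,n} use ∅
  B3 def {g} use ∅
  B4 def {a,n} use {a}
  B5 def {h,n,u} use {h}
  B6 def {u} use {a}

Liveness:
  B0: in=∅ out={h}
  B1: in={h} out={a,h}
  B2: in={a} out={a}
  B3: in=∅ out=∅
  B4: in={a,h} out={a,h}
  B5: in={a,h} out={a}
  B6: in={a} out=∅

Conflict graph:
  a↔{g,h,n,u}
  g↔{a,h}
  h↔{a,g,n}
  n↔{a,h}
  u↔{a}

N(h) = ["a", "g", "n"]

Answer: ["a", "g", "n"]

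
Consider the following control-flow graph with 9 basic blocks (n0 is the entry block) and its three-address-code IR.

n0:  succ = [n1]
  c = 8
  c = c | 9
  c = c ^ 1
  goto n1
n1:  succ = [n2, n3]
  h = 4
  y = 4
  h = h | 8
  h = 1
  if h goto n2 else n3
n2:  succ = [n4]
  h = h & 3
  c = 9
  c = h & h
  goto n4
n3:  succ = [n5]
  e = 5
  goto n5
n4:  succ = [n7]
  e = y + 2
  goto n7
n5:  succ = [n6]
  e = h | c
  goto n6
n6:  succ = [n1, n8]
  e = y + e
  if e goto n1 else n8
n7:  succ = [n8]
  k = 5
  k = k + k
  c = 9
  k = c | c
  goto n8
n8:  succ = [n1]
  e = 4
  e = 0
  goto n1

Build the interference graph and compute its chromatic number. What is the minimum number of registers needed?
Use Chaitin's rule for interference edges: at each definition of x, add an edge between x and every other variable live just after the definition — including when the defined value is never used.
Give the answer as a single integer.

Per-block:
  n0: def={c} ue=∅
  n1: def={h,y} ue=∅
  n2: def={c,h} ue={h}
  n3: def={e} ue=∅
  n4: def={e} ue={y}
  n5: def={e} ue={c,h}
  n6: def={e} ue={e,y}
  n7: def={c,k} ue=∅
  n8: def={e} ue=∅

Liveness:
  live n0: ∅→{c}
  live n1: {c}→{c,h,y}
  live n2: {h,y}→{y}
  live n3: {c,h,y}→{c,h,y}
  live n4: {y}→∅
  live n5: {c,h,y}→{c,e,y}
  live n6: {c,e,y}→{c}
  live n7: ∅→{c}
  live n8: {c}→{c}

Interference:
  c — {e,h,k,y}
  e — {c,h,y}
  h — {c,e,y}
  k — {c}
  y — {c,e,h}

Colouring:
  clique {c,e,h,y} ⇒ need ≥ 4
  4-colouring: c0={c}  c1={e,k}  c2={h}  c3={y}
  χ = 4

Answer: 4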